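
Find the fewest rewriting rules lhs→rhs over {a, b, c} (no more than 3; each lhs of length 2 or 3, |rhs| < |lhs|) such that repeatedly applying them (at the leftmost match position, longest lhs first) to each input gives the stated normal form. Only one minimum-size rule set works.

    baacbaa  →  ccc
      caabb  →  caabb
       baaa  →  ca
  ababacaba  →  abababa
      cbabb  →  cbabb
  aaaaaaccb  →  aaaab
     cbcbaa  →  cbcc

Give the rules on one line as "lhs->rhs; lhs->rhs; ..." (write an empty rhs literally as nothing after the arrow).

  | baacbaa => ccbaa => ccc
  | caabb
  | baaa => ca
  | ababacaba => abababa

ac->; baa->c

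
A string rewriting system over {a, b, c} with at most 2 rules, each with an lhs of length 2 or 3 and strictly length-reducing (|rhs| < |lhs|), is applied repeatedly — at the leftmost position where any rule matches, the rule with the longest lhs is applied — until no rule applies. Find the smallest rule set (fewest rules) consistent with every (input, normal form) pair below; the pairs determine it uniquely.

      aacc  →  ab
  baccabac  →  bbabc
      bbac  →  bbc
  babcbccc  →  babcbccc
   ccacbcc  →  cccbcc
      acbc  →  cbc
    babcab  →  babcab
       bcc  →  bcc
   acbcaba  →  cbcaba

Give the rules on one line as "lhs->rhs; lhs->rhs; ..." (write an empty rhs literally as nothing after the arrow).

  | aacc => ab
  | baccabac => bbabac => bbabc
  | bbac => bbc
  | babcbccc

ac->c; acc->b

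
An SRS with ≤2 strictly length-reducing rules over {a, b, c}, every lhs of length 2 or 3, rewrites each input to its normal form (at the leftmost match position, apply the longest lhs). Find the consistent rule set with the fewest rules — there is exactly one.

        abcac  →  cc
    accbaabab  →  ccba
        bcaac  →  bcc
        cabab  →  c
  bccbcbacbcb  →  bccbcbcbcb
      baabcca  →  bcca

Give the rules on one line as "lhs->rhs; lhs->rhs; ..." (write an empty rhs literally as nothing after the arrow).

  | abcac => cac => cc
  | accbaabab => ccbaabab => ccbaab => ccba
  | bcaac => bcac => bcc
  | cabab => cab => c

ab->; ac->c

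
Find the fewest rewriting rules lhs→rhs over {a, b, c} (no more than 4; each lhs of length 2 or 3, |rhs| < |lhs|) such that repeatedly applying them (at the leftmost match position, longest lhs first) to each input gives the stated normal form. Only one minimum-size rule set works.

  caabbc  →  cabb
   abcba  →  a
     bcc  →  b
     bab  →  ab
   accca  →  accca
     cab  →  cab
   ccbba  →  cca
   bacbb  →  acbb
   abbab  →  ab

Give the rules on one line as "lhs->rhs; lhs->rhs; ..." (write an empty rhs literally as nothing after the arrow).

  | caabbc => cabbc => cabb
  | abcba => abba => aba => aa => a
  | bcc => bc => b
  | bab => ab

aa->a; ba->a; bc->b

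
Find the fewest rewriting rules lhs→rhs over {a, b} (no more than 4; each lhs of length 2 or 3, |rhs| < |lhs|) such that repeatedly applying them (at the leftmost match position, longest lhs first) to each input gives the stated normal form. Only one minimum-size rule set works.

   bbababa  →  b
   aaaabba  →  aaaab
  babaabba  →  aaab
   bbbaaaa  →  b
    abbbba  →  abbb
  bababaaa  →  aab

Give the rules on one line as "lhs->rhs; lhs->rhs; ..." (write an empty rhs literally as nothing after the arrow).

ba->b; bab->a; bba->b

  | bbababa => bbaba => bba => b
  | aaaabba => aaaab
  | babaabba => aaabba => aaab
  | bbbaaaa => bbaaa => baa => ba => b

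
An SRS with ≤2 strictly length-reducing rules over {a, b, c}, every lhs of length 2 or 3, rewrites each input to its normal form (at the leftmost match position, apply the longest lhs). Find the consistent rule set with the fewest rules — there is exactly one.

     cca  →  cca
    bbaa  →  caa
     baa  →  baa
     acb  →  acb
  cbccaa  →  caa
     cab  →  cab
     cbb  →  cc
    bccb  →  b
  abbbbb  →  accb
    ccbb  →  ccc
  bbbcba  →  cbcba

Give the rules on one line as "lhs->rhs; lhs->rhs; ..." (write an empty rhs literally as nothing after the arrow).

bb->c; bcc->

  | cca
  | bbaa => caa
  | baa
  | acb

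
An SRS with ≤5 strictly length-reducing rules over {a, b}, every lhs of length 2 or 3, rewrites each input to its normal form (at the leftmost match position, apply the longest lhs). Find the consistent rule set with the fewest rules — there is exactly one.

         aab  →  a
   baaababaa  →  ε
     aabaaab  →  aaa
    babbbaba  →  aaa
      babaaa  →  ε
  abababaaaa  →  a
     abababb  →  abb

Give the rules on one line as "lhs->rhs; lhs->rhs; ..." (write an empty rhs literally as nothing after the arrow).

  | aab => a
  | baaababaa => baababaa => bababaa => babaa => baa => ba => ε
  | aabaaab => aaaab => aaa
  | babbbaba => bbbaba => aaaba => aaa

aab->a; ba->; baa->ba; bbb->aa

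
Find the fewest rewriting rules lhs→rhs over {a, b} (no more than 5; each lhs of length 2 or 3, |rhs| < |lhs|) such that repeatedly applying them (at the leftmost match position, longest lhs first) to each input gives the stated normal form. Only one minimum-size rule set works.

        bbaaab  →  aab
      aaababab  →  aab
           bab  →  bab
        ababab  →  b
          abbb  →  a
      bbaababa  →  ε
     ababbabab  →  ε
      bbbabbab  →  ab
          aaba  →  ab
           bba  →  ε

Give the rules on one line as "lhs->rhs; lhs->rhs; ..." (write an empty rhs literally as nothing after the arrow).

aba->b; bb->; bba->; bbb->

  | bbaaab => aab
  | aaababab => aabbab => aab
  | bab
  | ababab => bbab => b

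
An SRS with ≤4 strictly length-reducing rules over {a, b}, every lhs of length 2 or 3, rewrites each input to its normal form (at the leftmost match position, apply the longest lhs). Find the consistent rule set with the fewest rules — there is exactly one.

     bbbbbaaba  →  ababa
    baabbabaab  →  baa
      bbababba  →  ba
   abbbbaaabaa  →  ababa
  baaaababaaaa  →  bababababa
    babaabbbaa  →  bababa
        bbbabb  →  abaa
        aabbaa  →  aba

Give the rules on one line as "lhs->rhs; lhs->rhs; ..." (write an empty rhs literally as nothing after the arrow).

aaa->ab; aab->aa; bb->a; bba->

  | bbbbbaaba => abbbaaba => aabaaba => aaaaba => ababa
  | baabbabaab => baababaab => baaabaab => babbaab => baab => baa
  | bbababba => babba => ba
  | abbbbaaabaa => aabbaaabaa => aabaaabaa => aaaaabaa => abaabaa => abaaaa => ababa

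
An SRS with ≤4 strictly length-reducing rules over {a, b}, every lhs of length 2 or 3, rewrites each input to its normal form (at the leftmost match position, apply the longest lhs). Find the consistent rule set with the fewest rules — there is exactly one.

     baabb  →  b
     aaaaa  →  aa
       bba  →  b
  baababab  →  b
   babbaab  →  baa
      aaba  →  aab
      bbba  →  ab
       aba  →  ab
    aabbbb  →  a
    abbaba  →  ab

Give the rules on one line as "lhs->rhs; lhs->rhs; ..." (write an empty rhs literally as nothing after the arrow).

aaa->; aba->ab; bb->a; bba->b

  | baabb => baaa => b
  | aaaaa => aa
  | bba => b
  | baababab => baabbab => baabb => baaa => b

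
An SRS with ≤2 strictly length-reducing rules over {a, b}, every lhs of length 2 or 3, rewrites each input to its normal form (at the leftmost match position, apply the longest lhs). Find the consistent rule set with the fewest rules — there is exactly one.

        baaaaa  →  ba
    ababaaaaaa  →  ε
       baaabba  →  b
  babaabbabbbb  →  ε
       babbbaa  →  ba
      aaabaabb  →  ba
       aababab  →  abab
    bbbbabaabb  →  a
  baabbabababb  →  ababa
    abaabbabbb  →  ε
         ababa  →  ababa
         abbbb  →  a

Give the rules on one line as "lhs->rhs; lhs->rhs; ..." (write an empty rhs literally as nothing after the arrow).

  | baaaaa => bbaaa => aaa => ba
  | ababaaaaaa => ababbaaaa => abaaaaa => abbaaa => aaaa => baa => bb => ε
  | baaabba => bbabba => abba => aa => b
  | babaabbabbbb => babbbbabbbb => babbabbbb => baabbbb => bbbbbb => bbbb => bb => ε

aa->b; bb->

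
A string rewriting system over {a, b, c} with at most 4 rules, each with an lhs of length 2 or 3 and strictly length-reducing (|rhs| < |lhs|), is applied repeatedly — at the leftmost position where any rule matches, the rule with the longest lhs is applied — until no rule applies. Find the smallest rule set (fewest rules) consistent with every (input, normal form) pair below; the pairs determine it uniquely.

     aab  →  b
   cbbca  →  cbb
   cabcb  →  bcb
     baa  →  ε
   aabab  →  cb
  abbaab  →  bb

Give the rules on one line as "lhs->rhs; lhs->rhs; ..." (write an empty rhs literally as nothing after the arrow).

  | aab => ab => b
  | cbbca => cbb
  | cabcb => bcb
  | baa => ca => ε

ab->b; ba->c; ca->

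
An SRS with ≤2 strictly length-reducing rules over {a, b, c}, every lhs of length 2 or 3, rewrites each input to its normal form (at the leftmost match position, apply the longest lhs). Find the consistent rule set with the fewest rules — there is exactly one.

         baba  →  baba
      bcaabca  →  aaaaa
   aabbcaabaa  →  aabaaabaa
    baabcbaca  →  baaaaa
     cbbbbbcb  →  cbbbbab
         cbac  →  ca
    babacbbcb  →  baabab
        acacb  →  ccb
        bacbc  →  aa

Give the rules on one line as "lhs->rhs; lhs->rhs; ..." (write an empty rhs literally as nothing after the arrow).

  | baba
  | bcaabca => aaabca => aaaaa
  | aabbcaabaa => aabaaabaa
  | baabcbaca => baaabaca => baaabca => baaaaa

ac->c; bc->a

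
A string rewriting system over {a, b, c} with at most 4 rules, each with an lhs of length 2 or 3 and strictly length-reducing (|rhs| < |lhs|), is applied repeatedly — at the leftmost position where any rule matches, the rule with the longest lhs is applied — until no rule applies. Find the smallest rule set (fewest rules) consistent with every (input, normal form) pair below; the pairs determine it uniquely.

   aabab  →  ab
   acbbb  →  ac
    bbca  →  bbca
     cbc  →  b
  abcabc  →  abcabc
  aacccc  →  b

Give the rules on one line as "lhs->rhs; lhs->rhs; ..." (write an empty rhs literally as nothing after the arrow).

aab->; cb->c; cc->b

  | aabab => ab
  | acbbb => acbb => acb => ac
  | bbca
  | cbc => cc => b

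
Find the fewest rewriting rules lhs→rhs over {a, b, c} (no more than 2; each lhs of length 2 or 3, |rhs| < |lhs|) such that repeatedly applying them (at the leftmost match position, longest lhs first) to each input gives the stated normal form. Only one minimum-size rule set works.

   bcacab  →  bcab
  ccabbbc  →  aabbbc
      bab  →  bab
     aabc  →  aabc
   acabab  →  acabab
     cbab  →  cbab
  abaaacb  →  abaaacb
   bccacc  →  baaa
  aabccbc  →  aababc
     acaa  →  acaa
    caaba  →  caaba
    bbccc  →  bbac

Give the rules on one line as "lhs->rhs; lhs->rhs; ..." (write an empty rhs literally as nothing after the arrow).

  | bcacab => bcab
  | ccabbbc => aabbbc
  | bab
  | aabc

cac->c; cc->a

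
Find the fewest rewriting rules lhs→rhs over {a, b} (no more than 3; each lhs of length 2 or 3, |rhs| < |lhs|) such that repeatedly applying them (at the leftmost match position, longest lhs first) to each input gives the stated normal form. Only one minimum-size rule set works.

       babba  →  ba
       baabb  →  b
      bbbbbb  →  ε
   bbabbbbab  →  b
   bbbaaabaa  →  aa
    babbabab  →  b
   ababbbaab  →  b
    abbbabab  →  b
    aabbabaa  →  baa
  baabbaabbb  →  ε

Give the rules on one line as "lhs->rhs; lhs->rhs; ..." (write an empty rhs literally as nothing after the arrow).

  | babba => bbba => ba
  | baabb => babb => bbb => b
  | bbbbbb => bbbb => bb => ε
  | bbabbbbab => abbbbab => bbbbab => bbab => ab => b

ab->b; bb->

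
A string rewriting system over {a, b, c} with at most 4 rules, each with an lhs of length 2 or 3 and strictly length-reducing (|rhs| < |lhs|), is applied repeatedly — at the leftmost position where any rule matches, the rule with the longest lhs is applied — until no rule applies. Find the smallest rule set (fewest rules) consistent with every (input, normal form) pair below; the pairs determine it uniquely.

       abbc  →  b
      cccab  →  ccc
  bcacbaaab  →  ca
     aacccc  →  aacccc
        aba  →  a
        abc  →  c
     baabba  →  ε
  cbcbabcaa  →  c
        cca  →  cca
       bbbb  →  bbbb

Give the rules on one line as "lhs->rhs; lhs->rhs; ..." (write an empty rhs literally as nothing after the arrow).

  | abbc => bc => b
  | cccab => ccc
  | bcacbaaab => bacbaaab => cbaaab => caab => ca
  | aacccc

ab->; ba->; bc->b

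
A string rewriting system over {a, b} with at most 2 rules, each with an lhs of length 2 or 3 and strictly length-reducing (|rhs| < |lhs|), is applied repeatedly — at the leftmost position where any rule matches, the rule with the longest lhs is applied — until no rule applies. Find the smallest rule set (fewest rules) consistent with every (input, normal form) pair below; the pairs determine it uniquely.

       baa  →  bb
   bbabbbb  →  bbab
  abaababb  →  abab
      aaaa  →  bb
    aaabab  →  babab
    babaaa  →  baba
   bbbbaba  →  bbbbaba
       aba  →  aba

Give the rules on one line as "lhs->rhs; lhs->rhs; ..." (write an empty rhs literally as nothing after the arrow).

aa->b; abb->ab

  | baa => bb
  | bbabbbb => bbabbb => bbabb => bbab
  | abaababb => abbbabb => abbabb => ababb => abab
  | aaaa => baa => bb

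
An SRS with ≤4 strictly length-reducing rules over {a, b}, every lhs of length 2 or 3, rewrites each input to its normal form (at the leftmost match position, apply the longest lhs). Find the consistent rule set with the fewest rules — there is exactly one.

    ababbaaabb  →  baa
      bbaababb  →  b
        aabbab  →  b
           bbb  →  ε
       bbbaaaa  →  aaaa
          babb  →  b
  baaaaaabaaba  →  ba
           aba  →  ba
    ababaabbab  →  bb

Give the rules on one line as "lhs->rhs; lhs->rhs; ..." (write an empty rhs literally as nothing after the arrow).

  | ababbaaabb => babbaaabb => baaabb => baa
  | bbaababb => baababb => bababb => bbabb => babb => b
  | aabbab => aab => ab => b
  | bbb => ε

ab->b; abb->; bba->ba; bbb->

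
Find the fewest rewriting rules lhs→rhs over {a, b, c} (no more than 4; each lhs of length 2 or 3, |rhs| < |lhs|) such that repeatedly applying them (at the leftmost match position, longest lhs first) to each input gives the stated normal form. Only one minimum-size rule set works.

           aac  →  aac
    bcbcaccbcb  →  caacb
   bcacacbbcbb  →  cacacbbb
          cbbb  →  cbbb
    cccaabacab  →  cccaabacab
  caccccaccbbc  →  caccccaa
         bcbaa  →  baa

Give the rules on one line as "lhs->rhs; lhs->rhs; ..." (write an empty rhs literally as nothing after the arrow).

  | aac
  | bcbcaccbcb => bcaccbcb => caccbcb => caacb
  | bcacacbbcbb => cacacbbcbb => cacacbbb
  | cbbb

bc->; bca->ca; ccb->a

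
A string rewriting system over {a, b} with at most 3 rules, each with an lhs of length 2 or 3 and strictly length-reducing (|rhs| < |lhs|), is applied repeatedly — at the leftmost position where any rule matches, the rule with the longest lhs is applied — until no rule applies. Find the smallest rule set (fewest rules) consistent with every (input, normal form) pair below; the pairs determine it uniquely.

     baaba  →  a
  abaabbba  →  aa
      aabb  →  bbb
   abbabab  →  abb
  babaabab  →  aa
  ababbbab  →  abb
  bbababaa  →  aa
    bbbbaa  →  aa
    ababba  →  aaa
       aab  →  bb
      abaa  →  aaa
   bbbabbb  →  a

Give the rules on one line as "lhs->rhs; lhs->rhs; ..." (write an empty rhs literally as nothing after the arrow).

  | baaba => aaba => bba => ba => a
  | abaabbba => aaabbba => abbbba => abbba => abba => aba => aa
  | aabb => bbb
  | abbabab => abbaab => abaab => aaab => abb

aab->bb; ba->a; bab->ba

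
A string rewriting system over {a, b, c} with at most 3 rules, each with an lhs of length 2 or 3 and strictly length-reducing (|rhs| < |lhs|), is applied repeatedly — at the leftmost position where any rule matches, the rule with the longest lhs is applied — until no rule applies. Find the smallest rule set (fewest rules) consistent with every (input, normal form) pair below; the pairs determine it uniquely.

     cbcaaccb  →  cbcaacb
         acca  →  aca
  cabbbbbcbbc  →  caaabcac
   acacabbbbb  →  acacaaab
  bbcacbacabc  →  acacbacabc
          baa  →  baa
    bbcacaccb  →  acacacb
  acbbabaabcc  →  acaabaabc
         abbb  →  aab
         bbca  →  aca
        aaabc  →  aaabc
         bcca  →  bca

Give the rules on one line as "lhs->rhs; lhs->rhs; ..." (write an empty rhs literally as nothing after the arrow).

  | cbcaaccb => cbcaacb
  | acca => aca
  | cabbbbbcbbc => caabbbcbbc => caaabcbbc => caaabcac
  | acacabbbbb => acacaabbb => acacaaab

bb->a; cc->c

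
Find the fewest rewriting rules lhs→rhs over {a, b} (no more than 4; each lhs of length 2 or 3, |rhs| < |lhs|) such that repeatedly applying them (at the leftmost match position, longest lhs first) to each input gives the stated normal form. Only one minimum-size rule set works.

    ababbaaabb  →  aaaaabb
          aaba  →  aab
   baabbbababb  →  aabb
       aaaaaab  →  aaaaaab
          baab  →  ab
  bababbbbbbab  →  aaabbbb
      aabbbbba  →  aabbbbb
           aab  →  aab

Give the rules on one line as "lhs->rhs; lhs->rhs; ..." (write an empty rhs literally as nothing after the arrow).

ba->b; baa->a; bab->aa

  | ababbaaabb => aaabaaabb => aaaaabb
  | aaba => aab
  | baabbbababb => abbbababb => abbaaabb => abaabb => aabb
  | aaaaaab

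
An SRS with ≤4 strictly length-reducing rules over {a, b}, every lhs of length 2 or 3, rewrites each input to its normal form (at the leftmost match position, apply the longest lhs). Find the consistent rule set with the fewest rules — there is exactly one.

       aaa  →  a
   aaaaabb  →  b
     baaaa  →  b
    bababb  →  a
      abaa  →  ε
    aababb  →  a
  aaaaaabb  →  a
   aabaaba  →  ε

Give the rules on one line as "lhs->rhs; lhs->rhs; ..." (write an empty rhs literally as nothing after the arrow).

aa->; ab->; bb->a

  | aaa => a
  | aaaaabb => aaabb => abb => b
  | baaaa => baa => b
  | bababb => babb => bb => a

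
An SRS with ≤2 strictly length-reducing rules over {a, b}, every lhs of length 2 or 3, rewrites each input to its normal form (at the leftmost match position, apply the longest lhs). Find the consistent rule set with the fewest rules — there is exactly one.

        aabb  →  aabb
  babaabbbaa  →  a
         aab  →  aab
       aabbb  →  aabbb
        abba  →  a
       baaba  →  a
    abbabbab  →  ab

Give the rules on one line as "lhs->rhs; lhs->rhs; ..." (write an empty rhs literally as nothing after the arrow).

ba->; bba->

  | aabb
  | babaabbbaa => baabbbaa => abbbaa => aba => a
  | aab
  | aabbb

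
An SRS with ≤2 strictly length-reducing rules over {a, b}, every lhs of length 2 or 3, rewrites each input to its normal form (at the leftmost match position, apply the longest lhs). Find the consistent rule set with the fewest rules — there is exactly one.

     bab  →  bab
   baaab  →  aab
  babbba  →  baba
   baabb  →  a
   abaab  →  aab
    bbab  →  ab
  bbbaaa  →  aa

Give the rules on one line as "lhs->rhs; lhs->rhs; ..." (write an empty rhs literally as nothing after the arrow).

baa->a; bb->

  | bab
  | baaab => aab
  | babbba => baba
  | baabb => abb => a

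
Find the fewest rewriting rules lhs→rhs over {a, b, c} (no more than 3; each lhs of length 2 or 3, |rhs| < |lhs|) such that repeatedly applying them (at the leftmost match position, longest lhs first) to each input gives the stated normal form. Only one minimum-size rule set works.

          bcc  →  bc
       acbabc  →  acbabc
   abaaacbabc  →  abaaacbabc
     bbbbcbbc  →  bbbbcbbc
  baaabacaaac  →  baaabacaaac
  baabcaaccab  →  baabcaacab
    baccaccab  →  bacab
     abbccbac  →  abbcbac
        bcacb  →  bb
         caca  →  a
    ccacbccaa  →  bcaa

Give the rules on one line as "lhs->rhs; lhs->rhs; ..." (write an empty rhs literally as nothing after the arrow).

  | bcc => bc
  | acbabc
  | abaaacbabc
  | bbbbcbbc

cac->; cc->c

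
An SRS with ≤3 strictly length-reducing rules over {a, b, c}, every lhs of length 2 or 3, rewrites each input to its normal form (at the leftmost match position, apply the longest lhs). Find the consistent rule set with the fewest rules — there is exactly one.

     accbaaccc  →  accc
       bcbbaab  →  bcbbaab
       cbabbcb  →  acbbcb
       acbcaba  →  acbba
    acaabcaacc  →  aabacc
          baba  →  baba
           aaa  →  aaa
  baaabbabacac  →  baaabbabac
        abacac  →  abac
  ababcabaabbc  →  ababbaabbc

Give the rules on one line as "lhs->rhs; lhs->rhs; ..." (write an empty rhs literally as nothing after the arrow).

  | accbaaccc => acacaccc => acaccc => accc
  | bcbbaab
  | cbabbcb => acbbcb
  | acbcaba => acbba

ca->; cba->ac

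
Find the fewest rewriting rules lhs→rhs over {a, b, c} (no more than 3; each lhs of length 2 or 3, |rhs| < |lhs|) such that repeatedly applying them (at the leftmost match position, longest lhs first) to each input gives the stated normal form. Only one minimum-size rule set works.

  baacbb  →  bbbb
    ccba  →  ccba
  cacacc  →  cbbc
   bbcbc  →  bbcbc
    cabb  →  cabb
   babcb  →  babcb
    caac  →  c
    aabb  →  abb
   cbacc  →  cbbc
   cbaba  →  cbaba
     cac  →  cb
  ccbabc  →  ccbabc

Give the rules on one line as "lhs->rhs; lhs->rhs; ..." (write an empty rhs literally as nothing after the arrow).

  | baacbb => bacbb => bbbb
  | ccba
  | cacacc => cbacc => cbbc
  | bbcbc

aa->a; ac->b; caa->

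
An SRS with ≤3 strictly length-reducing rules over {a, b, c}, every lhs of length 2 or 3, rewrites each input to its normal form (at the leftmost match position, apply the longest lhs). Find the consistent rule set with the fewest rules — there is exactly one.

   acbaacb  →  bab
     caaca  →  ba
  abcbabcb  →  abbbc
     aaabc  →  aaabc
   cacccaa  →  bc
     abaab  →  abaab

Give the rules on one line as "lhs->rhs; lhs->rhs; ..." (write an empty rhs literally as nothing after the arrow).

ac->; ca->b; cb->c

  | acbaacb => baacb => bab
  | caaca => baca => ba
  | abcbabcb => abcabcb => abbbcb => abbbc
  | aaabc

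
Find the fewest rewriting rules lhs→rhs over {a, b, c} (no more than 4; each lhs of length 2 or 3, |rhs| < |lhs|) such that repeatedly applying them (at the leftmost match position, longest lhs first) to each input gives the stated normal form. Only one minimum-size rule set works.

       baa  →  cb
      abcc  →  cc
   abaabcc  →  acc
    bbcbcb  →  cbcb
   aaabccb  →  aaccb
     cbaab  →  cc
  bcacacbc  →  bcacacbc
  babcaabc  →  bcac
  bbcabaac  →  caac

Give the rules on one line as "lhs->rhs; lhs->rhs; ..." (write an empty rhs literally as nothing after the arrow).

  | baa => cb
  | abcc => cc
  | abaabcc => aabcc => acc
  | bbcbcb => cbcb

ab->; baa->cb; bb->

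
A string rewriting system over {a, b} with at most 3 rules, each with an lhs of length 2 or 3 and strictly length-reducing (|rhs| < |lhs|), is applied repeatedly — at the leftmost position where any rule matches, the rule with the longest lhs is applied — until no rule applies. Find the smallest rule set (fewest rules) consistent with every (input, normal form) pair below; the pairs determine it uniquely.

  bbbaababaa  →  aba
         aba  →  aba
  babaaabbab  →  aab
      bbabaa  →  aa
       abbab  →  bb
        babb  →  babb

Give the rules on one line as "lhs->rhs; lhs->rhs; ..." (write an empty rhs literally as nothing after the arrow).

  | bbbaababaa => baaababaa => ababaa => aba
  | aba
  | babaaabbab => baabbab => bbab => aab
  | bbabaa => aabaa => aa

aaa->b; baa->; bba->aa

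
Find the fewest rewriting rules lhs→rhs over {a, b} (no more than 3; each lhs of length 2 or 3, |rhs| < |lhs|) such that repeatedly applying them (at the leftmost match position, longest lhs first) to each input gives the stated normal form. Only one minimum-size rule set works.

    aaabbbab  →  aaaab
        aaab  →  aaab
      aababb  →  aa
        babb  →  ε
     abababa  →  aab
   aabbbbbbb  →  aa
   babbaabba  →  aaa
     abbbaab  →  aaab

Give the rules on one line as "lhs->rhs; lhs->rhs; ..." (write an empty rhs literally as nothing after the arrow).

ba->b; bb->; bbb->bb

  | aaabbbab => aaabbab => aaaab
  | aaab
  | aababb => aabbb => aabb => aa
  | babb => bbb => bb => ε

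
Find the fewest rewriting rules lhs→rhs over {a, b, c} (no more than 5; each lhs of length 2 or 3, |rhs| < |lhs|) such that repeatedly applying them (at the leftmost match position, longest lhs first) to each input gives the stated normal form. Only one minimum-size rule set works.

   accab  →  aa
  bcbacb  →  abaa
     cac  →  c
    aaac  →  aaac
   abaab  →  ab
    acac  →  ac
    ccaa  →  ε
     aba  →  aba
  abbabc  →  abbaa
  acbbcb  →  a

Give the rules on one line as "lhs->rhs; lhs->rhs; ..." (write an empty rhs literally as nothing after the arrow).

  | accab => acb => aa
  | bcbacb => abacb => abaa
  | cac => c
  | aaac

aab->; bc->a; ca->; cb->a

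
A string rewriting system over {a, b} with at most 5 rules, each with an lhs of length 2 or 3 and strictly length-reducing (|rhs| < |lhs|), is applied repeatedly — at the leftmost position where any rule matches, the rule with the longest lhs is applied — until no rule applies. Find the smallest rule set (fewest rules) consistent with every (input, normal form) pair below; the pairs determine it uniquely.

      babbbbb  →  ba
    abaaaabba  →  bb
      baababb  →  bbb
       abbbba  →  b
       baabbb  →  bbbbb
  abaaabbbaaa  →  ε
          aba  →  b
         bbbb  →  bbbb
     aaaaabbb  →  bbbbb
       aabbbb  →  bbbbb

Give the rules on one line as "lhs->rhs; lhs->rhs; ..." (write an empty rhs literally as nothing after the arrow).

aa->b; aaa->b; ab->a; bba->

  | babbbbb => babbbb => babbb => babb => bab => ba
  | abaaaabba => aaaaabba => baabba => bbbba => bb
  | baababb => bbbabb => bbb
  | abbbba => abbba => abba => aba => aa => b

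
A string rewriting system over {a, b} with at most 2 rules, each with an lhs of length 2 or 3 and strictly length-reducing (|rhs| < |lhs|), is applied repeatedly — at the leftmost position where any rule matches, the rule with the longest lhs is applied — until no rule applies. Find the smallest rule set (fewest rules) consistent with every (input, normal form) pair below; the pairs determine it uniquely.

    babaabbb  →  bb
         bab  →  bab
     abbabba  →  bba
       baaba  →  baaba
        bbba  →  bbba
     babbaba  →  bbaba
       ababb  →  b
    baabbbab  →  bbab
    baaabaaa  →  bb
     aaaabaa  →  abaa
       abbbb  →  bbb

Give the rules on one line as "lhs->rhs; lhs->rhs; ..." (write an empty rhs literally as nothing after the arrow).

  | babaabbb => bababb => babb => bb
  | bab
  | abbabba => babba => bba
  | baaba

aaa->; abb->b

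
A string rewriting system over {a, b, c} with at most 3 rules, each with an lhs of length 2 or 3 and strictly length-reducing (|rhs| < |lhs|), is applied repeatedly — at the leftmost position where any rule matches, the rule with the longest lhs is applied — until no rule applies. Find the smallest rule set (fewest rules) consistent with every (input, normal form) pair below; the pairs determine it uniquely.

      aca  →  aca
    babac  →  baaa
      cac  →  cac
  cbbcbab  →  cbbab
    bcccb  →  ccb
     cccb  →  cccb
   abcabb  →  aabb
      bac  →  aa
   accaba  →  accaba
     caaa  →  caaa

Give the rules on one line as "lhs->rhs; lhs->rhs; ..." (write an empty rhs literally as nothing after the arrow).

  | aca
  | babac => baaa
  | cac
  | cbbcbab => cbbab

bac->aa; bc->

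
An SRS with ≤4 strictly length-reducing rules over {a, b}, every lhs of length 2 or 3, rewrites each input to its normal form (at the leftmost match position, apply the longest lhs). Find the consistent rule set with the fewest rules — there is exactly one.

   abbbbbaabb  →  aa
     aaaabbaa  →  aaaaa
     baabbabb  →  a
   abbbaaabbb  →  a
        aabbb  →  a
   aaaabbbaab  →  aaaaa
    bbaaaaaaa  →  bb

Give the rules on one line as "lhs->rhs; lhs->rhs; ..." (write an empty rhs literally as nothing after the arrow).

ab->a; abb->; ba->b; bbb->a

  | abbbbbaabb => bbbaabb => aaabb => aa
  | aaaabbaa => aaaaa
  | baabbabb => babbabb => bbbabb => aabb => a
  | abbbaaabbb => baaabbb => baabbb => babbb => bbbb => ab => a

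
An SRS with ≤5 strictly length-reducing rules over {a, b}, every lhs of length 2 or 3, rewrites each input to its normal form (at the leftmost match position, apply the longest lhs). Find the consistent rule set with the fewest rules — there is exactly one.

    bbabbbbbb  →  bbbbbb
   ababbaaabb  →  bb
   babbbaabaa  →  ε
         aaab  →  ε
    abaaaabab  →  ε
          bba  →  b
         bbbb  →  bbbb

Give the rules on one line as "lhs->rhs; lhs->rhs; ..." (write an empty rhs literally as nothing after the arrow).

  | bbabbbbbb => bbbbbb
  | ababbaaabb => abbaaabb => baaabb => aabb => bb
  | babbbaabaa => bbaabaa => babaa => aa => ε
  | aaab => ab => ε

aa->; ab->; ba->; bab->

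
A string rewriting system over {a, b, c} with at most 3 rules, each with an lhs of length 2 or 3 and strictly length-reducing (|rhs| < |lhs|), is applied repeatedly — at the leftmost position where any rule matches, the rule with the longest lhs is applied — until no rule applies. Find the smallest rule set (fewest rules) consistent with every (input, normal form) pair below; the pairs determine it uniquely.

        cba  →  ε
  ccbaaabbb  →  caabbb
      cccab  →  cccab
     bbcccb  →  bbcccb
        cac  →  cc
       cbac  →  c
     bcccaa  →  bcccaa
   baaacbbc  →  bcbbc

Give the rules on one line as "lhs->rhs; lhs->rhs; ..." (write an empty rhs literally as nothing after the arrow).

ac->c; cba->

  | cba => ε
  | ccbaaabbb => caabbb
  | cccab
  | bbcccb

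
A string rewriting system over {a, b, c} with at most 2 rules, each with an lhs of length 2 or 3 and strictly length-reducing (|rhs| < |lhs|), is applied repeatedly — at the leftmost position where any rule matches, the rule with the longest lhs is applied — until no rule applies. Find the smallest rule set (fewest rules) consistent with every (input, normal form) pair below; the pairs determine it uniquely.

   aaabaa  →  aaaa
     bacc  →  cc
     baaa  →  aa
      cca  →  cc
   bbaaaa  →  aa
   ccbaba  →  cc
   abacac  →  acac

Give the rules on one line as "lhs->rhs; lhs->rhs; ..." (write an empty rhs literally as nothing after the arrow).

  | aaabaa => aaaa
  | bacc => cc
  | baaa => aa
  | cca => cc

ba->; cca->cc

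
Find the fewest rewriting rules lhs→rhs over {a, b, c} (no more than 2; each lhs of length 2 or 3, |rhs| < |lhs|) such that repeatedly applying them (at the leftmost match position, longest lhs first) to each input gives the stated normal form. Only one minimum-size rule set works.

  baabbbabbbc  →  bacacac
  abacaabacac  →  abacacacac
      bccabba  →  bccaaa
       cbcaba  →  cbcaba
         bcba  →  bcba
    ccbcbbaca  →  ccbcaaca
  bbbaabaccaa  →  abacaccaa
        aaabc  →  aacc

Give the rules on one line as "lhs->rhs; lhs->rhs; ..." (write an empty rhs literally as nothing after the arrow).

aab->ac; bb->a

  | baabbbabbbc => bacbbabbbc => bacaabbbc => bacacbbc => bacacac
  | abacaabacac => abacacacac
  | bccabba => bccaaa
  | cbcaba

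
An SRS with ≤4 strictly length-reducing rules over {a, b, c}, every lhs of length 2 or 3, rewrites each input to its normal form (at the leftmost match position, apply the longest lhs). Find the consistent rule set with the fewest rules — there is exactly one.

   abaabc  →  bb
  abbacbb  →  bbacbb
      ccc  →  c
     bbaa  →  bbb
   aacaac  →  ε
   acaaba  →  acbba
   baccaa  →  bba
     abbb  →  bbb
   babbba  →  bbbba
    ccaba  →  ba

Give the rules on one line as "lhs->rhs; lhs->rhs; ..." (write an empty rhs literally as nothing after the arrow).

aa->b; ab->b; bc->; cc->

  | abaabc => baabc => bbbc => bb
  | abbacbb => bbacbb
  | ccc => c
  | bbaa => bbb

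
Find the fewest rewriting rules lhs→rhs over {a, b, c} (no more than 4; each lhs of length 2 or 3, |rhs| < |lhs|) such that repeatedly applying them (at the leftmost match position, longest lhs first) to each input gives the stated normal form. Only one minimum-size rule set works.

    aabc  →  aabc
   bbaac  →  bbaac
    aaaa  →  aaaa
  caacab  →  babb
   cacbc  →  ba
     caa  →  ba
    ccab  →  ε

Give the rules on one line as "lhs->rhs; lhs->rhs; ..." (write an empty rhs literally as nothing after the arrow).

ca->b; cbb->; cbc->a

  | aabc
  | bbaac
  | aaaa
  | caacab => bacab => babb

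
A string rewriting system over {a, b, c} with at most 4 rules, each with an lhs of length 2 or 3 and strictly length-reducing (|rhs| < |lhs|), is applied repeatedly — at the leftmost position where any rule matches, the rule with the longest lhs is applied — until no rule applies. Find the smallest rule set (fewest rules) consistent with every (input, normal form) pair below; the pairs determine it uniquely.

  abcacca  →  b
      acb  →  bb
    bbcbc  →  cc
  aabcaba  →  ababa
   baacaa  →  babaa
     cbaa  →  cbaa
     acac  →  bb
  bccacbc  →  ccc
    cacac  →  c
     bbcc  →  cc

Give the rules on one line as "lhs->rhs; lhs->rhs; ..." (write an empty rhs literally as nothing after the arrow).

ac->b; bc->c; ca->b

  | abcacca => acacca => bacca => bbca => bca => ca => b
  | acb => bb
  | bbcbc => bcbc => cbc => cc
  | aabcaba => aacaba => ababa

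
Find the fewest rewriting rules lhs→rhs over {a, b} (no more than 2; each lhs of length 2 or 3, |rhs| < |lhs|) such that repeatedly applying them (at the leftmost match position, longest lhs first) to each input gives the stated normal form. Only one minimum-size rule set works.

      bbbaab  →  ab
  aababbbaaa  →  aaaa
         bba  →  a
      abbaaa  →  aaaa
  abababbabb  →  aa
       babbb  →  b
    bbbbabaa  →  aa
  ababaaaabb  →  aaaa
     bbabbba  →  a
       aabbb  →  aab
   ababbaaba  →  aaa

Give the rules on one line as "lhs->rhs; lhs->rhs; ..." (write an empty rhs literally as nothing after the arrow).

  | bbbaab => baab => ab
  | aababbbaaa => aabbbaaa => aabaaa => aaaa
  | bba => a
  | abbaaa => aaaa

ba->; bb->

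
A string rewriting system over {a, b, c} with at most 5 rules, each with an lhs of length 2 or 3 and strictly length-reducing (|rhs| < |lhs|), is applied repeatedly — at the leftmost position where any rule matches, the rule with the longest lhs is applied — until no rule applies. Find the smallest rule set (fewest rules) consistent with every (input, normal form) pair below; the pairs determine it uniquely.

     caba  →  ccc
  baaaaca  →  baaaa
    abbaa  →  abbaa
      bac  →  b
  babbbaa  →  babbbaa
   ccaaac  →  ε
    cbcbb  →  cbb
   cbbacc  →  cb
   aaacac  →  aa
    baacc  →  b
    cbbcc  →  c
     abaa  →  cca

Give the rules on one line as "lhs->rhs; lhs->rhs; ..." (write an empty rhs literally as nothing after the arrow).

  | caba => ccc
  | baaaaca => baaaa
  | abbaa
  | bac => b

aba->cc; ac->; bc->; caa->a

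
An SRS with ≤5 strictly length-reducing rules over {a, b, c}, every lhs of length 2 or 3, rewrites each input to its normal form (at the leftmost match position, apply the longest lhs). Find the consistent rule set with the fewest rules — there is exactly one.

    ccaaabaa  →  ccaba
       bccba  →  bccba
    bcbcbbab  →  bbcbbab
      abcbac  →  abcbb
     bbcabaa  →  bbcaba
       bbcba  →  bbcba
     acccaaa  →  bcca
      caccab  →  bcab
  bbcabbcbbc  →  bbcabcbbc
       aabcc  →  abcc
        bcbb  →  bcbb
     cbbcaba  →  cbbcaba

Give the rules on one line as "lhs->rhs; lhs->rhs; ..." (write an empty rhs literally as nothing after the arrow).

  | ccaaabaa => ccaabaa => ccabaa => ccaba
  | bccba
  | bcbcbbab => bbcbbab
  | abcbac => abcbb

aa->a; abb->ab; ac->b; cbc->bc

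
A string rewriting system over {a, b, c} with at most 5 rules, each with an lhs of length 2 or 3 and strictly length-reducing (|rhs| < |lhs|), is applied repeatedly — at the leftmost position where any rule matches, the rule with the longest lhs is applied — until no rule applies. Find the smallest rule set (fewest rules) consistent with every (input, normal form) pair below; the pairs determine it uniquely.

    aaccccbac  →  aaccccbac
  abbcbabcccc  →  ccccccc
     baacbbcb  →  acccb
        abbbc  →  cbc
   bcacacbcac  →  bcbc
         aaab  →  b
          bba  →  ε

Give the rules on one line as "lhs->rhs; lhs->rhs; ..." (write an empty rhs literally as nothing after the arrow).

  | aaccccbac
  | abbcbabcccc => bbcbabcccc => ccbabcccc => ccbbcccc => ccccccc
  | baacbbcb => acbbcb => acccb
  | abbbc => bbbc => cbc

ab->b; baa->a; bb->c; ca->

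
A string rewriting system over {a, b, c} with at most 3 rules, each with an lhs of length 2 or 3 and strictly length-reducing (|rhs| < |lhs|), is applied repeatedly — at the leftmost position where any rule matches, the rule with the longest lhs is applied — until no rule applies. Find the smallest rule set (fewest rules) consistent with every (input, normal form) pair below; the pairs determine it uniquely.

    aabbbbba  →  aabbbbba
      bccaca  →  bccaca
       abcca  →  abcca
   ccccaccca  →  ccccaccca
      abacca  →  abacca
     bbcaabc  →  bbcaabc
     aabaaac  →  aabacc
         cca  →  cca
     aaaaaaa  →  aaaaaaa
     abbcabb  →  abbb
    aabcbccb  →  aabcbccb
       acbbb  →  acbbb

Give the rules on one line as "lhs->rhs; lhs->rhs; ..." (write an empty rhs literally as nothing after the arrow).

aac->cc; cab->

  | aabbbbba
  | bccaca
  | abcca
  | ccccaccca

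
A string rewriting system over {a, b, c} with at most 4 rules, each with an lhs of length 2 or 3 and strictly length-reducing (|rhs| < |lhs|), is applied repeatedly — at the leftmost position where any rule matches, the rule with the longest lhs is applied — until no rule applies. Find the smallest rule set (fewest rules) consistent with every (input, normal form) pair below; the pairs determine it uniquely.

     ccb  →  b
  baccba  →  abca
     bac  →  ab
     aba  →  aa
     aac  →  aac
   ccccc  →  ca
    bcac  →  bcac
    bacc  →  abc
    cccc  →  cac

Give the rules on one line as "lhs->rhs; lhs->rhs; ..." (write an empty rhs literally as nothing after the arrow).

ba->a; bac->ab; cc->; ccc->ca

  | ccb => b
  | baccba => abcba => abca
  | bac => ab
  | aba => aa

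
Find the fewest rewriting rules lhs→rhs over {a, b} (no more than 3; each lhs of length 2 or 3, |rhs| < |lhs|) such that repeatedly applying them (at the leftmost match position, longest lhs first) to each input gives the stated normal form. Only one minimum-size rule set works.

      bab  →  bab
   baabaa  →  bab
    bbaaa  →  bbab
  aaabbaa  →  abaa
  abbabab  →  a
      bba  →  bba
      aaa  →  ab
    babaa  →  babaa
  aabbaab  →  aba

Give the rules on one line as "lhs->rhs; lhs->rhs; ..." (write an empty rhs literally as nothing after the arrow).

aaa->ab; aab->a; abb->a

  | bab
  | baabaa => baaa => bab
  | bbaaa => bbab
  | aaabbaa => abbbaa => abaa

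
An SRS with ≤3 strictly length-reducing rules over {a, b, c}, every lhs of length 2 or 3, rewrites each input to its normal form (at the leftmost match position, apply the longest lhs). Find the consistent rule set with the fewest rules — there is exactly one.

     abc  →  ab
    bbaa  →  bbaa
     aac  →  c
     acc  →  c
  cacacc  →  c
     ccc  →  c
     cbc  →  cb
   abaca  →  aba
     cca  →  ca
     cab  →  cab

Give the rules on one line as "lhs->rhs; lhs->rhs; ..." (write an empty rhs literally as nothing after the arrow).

ac->c; bc->b; cc->c

  | abc => ab
  | bbaa
  | aac => ac => c
  | acc => cc => c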